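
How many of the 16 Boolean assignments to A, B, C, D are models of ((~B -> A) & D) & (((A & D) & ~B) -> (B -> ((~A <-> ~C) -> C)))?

6

Initial set: {(((~B -> A) & D) & (((A & D) & ~B) -> (B -> ((~A <-> ~C) -> C))))}.
(((~B -> A) & D) & (((A & D) & ~B) -> (B -> ((~A <-> ~C) -> C)))): α-rule — add ((~B -> A) & D), (((A & D) & ~B) -> (B -> ((~A <-> ~C) -> C))).
((~B -> A) & D): α-rule — add (~B -> A), D.
(((A & D) & ~B) -> (B -> ((~A <-> ~C) -> C))): β-rule — branch into ~((A & D) & ~B)  //  (B -> ((~A <-> ~C) -> C)).
  branch 1 (add ~((A & D) & ~B)):
    (~B -> A): β-rule — branch into ~~B  //  A.
      branch 1.1 (add ~~B):
        ~((A & D) & ~B): β-rule — branch into ~(A & D)  //  ~~B.
          branch 1.1.1 (add ~(A & D)):
            ~(A & D): β-rule — branch into ~A  //  ~D.
              branch 1.1.1.1 (add ~A):
                ○ open, literals {A=0, B=1, D=1}.
              branch 1.1.1.2 (add ~D):
                × closes — contains both D and ~D.
          branch 1.1.2 (add ~~B):
            ○ open, literals {B=1, D=1}.
      branch 1.2 (add A):
        ~((A & D) & ~B): β-rule — branch into ~(A & D)  //  ~~B.
          branch 1.2.1 (add ~(A & D)):
            ~(A & D): β-rule — branch into ~A  //  ~D.
              branch 1.2.1.1 (add ~A):
                × closes — contains both A and ~A.
              branch 1.2.1.2 (add ~D):
                × closes — contains both D and ~D.
          branch 1.2.2 (add ~~B):
            ○ open, literals {A=1, B=1, D=1}.
  branch 2 (add (B -> ((~A <-> ~C) -> C))):
    (~B -> A): β-rule — branch into ~~B  //  A.
      branch 2.1 (add ~~B):
        (B -> ((~A <-> ~C) -> C)): β-rule — branch into ~B  //  ((~A <-> ~C) -> C).
          branch 2.1.1 (add ~B):
            × closes — contains both B and ~B.
          branch 2.1.2 (add ((~A <-> ~C) -> C)):
            ((~A <-> ~C) -> C): β-rule — branch into ~(~A <-> ~C)  //  C.
              branch 2.1.2.1 (add ~(~A <-> ~C)):
                ~(~A <-> ~C): β-rule — branch into ~A, ~~C  //  ~~A, ~C.
                  branch 2.1.2.1.1 (add ~A, ~~C):
                    ○ open, literals {A=0, B=1, C=1, D=1}.
                  branch 2.1.2.1.2 (add ~~A, ~C):
                    ○ open, literals {A=1, B=1, C=0, D=1}.
              branch 2.1.2.2 (add C):
                ○ open, literals {B=1, C=1, D=1}.
      branch 2.2 (add A):
        (B -> ((~A <-> ~C) -> C)): β-rule — branch into ~B  //  ((~A <-> ~C) -> C).
          branch 2.2.1 (add ~B):
            ○ open, literals {A=1, B=0, D=1}.
          branch 2.2.2 (add ((~A <-> ~C) -> C)):
            ((~A <-> ~C) -> C): β-rule — branch into ~(~A <-> ~C)  //  C.
              branch 2.2.2.1 (add ~(~A <-> ~C)):
                ~(~A <-> ~C): β-rule — branch into ~A, ~~C  //  ~~A, ~C.
                  branch 2.2.2.1.1 (add ~A, ~~C):
                    × closes — contains both A and ~A.
                  branch 2.2.2.1.2 (add ~~A, ~C):
                    ○ open, literals {A=1, C=0, D=1}.
              branch 2.2.2.2 (add C):
                ○ open, literals {A=1, C=1, D=1}.
5 branches closed, 9 open.
Each open branch fixes some atoms; the unmentioned ones are free. Counting distinct full assignments: branch {A=0, B=1, D=1} (C) contributes 2 new; branch {B=1, D=1} (A, C) contributes 2 new; branch {A=1, B=1, D=1} (C) contributes 0 new; branch {A=0, B=1, C=1, D=1} (none free) contributes 0 new; branch {A=1, B=1, C=0, D=1} (none free) contributes 0 new; branch {B=1, C=1, D=1} (A) contributes 0 new; branch {A=1, B=0, D=1} (C) contributes 2 new; branch {A=1, C=0, D=1} (B) contributes 0 new; branch {A=1, C=1, D=1} (B) contributes 0 new. Total: 6.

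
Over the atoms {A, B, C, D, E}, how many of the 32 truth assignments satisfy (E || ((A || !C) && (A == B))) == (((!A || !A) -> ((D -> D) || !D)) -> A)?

18

Initial set: {((E || ((A || !C) && (A == B))) == (((!A || !A) -> ((D -> D) || !D)) -> A))}.
((E || ((A || !C) && (A == B))) == (((!A || !A) -> ((D -> D) || !D)) -> A)): β-rule — branch into (E || ((A || !C) && (A == B))), (((!A || !A) -> ((D -> D) || !D)) -> A)  //  !(E || ((A || !C) && (A == B))), !(((!A || !A) -> ((D -> D) || !D)) -> A).
  branch 1 (add (E || ((A || !C) && (A == B))), (((!A || !A) -> ((D -> D) || !D)) -> A)):
    (E || ((A || !C) && (A == B))): β-rule — branch into E  //  ((A || !C) && (A == B)).
      branch 1.1 (add E):
        (((!A || !A) -> ((D -> D) || !D)) -> A): β-rule — branch into !((!A || !A) -> ((D -> D) || !D))  //  A.
          branch 1.1.1 (add !((!A || !A) -> ((D -> D) || !D))):
            !((!A || !A) -> ((D -> D) || !D)): α-rule — add (!A || !A), !((D -> D) || !D).
            !((D -> D) || !D): α-rule — add !(D -> D), !!D.
            !(D -> D): α-rule — add D, !D.
            × closes — contains both D and !D.
          branch 1.1.2 (add A):
            ○ open, literals {A=T, E=T}.
      branch 1.2 (add ((A || !C) && (A == B))):
        ((A || !C) && (A == B)): α-rule — add (A || !C), (A == B).
        (((!A || !A) -> ((D -> D) || !D)) -> A): β-rule — branch into !((!A || !A) -> ((D -> D) || !D))  //  A.
          branch 1.2.1 (add !((!A || !A) -> ((D -> D) || !D))):
            !((!A || !A) -> ((D -> D) || !D)): α-rule — add (!A || !A), !((D -> D) || !D).
            !((D -> D) || !D): α-rule — add !(D -> D), !!D.
            !(D -> D): α-rule — add D, !D.
            × closes — contains both D and !D.
          branch 1.2.2 (add A):
            (A || !C): β-rule — branch into A  //  !C.
              branch 1.2.2.1 (add A):
                (A == B): β-rule — branch into A, B  //  !A, !B.
                  branch 1.2.2.1.1 (add A, B):
                    ○ open, literals {A=T, B=T}.
                  branch 1.2.2.1.2 (add !A, !B):
                    × closes — contains both A and !A.
              branch 1.2.2.2 (add !C):
                (A == B): β-rule — branch into A, B  //  !A, !B.
                  branch 1.2.2.2.1 (add A, B):
                    ○ open, literals {A=T, B=T, C=F}.
                  branch 1.2.2.2.2 (add !A, !B):
                    × closes — contains both A and !A.
  branch 2 (add !(E || ((A || !C) && (A == B))), !(((!A || !A) -> ((D -> D) || !D)) -> A)):
    !(E || ((A || !C) && (A == B))): α-rule — add !E, !((A || !C) && (A == B)).
    !(((!A || !A) -> ((D -> D) || !D)) -> A): α-rule — add ((!A || !A) -> ((D -> D) || !D)), !A.
    !((A || !C) && (A == B)): β-rule — branch into !(A || !C)  //  !(A == B).
      branch 2.1 (add !(A || !C)):
        !(A || !C): α-rule — add !A, !!C.
        ((!A || !A) -> ((D -> D) || !D)): β-rule — branch into !(!A || !A)  //  ((D -> D) || !D).
          branch 2.1.1 (add !(!A || !A)):
            !(!A || !A): α-rule — add !!A, !!A.
            × closes — contains both A and !A.
          branch 2.1.2 (add ((D -> D) || !D)):
            ((D -> D) || !D): β-rule — branch into (D -> D)  //  !D.
              branch 2.1.2.1 (add (D -> D)):
                (D -> D): β-rule — branch into !D  //  D.
                  branch 2.1.2.1.1 (add !D):
                    ○ open, literals {A=F, C=T, D=F, E=F}.
                  branch 2.1.2.1.2 (add D):
                    ○ open, literals {A=F, C=T, D=T, E=F}.
              branch 2.1.2.2 (add !D):
                ○ open, literals {A=F, C=T, D=F, E=F}.
      branch 2.2 (add !(A == B)):
        ((!A || !A) -> ((D -> D) || !D)): β-rule — branch into !(!A || !A)  //  ((D -> D) || !D).
          branch 2.2.1 (add !(!A || !A)):
            !(!A || !A): α-rule — add !!A, !!A.
            × closes — contains both A and !A.
          branch 2.2.2 (add ((D -> D) || !D)):
            !(A == B): β-rule — branch into A, !B  //  !A, B.
              branch 2.2.2.1 (add A, !B):
                × closes — contains both A and !A.
              branch 2.2.2.2 (add !A, B):
                ((D -> D) || !D): β-rule — branch into (D -> D)  //  !D.
                  branch 2.2.2.2.1 (add (D -> D)):
                    (D -> D): β-rule — branch into !D  //  D.
                      branch 2.2.2.2.1.1 (add !D):
                        ○ open, literals {A=F, B=T, D=F, E=F}.
                      branch 2.2.2.2.1.2 (add D):
                        ○ open, literals {A=F, B=T, D=T, E=F}.
                  branch 2.2.2.2.2 (add !D):
                    ○ open, literals {A=F, B=T, D=F, E=F}.
7 branches closed, 9 open.
Each open branch fixes some atoms; the unmentioned ones are free. Counting distinct full assignments: branch {A=T, E=T} (B, C, D) contributes 8 new; branch {A=T, B=T} (C, D, E) contributes 4 new; branch {A=T, B=T, C=F} (D, E) contributes 0 new; branch {A=F, C=T, D=F, E=F} (B) contributes 2 new; branch {A=F, C=T, D=T, E=F} (B) contributes 2 new; branch {A=F, C=T, D=F, E=F} (B) contributes 0 new; branch {A=F, B=T, D=F, E=F} (C) contributes 1 new; branch {A=F, B=T, D=T, E=F} (C) contributes 1 new; branch {A=F, B=T, D=F, E=F} (C) contributes 0 new. Total: 18.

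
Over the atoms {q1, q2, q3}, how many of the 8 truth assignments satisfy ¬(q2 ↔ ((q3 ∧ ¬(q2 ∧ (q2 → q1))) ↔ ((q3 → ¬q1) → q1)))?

Initial set: {¬(q2 ↔ ((q3 ∧ ¬(q2 ∧ (q2 → q1))) ↔ ((q3 → ¬q1) → q1)))}.
¬(q2 ↔ ((q3 ∧ ¬(q2 ∧ (q2 → q1))) ↔ ((q3 → ¬q1) → q1))): β-rule — branch into q2, ¬((q3 ∧ ¬(q2 ∧ (q2 → q1))) ↔ ((q3 → ¬q1) → q1))  //  ¬q2, ((q3 ∧ ¬(q2 ∧ (q2 → q1))) ↔ ((q3 → ¬q1) → q1)).
  branch 1 (add q2, ¬((q3 ∧ ¬(q2 ∧ (q2 → q1))) ↔ ((q3 → ¬q1) → q1))):
    ¬((q3 ∧ ¬(q2 ∧ (q2 → q1))) ↔ ((q3 → ¬q1) → q1)): β-rule — branch into (q3 ∧ ¬(q2 ∧ (q2 → q1))), ¬((q3 → ¬q1) → q1)  //  ¬(q3 ∧ ¬(q2 ∧ (q2 → q1))), ((q3 → ¬q1) → q1).
      branch 1.1 (add (q3 ∧ ¬(q2 ∧ (q2 → q1))), ¬((q3 → ¬q1) → q1)):
        (q3 ∧ ¬(q2 ∧ (q2 → q1))): α-rule — add q3, ¬(q2 ∧ (q2 → q1)).
        ¬((q3 → ¬q1) → q1): α-rule — add (q3 → ¬q1), ¬q1.
        ¬(q2 ∧ (q2 → q1)): β-rule — branch into ¬q2  //  ¬(q2 → q1).
          branch 1.1.1 (add ¬q2):
            × closes — contains both q2 and ¬q2.
          branch 1.1.2 (add ¬(q2 → q1)):
            ¬(q2 → q1): α-rule — add q2, ¬q1.
            (q3 → ¬q1): β-rule — branch into ¬q3  //  ¬q1.
              branch 1.1.2.1 (add ¬q3):
                × closes — contains both q3 and ¬q3.
              branch 1.1.2.2 (add ¬q1):
                ○ open, literals {q1=false, q2=true, q3=true}.
      branch 1.2 (add ¬(q3 ∧ ¬(q2 ∧ (q2 → q1))), ((q3 → ¬q1) → q1)):
        ¬(q3 ∧ ¬(q2 ∧ (q2 → q1))): β-rule — branch into ¬q3  //  ¬¬(q2 ∧ (q2 → q1)).
          branch 1.2.1 (add ¬q3):
            ((q3 → ¬q1) → q1): β-rule — branch into ¬(q3 → ¬q1)  //  q1.
              branch 1.2.1.1 (add ¬(q3 → ¬q1)):
                ¬(q3 → ¬q1): α-rule — add q3, ¬¬q1.
                × closes — contains both q3 and ¬q3.
              branch 1.2.1.2 (add q1):
                ○ open, literals {q1=true, q2=true, q3=false}.
          branch 1.2.2 (add ¬¬(q2 ∧ (q2 → q1))):
            ¬¬(q2 ∧ (q2 → q1)): α-rule — add q2, (q2 → q1).
            ((q3 → ¬q1) → q1): β-rule — branch into ¬(q3 → ¬q1)  //  q1.
              branch 1.2.2.1 (add ¬(q3 → ¬q1)):
                ¬(q3 → ¬q1): α-rule — add q3, ¬¬q1.
                (q2 → q1): β-rule — branch into ¬q2  //  q1.
                  branch 1.2.2.1.1 (add ¬q2):
                    × closes — contains both q2 and ¬q2.
                  branch 1.2.2.1.2 (add q1):
                    ○ open, literals {q1=true, q2=true, q3=true}.
              branch 1.2.2.2 (add q1):
                (q2 → q1): β-rule — branch into ¬q2  //  q1.
                  branch 1.2.2.2.1 (add ¬q2):
                    × closes — contains both q2 and ¬q2.
                  branch 1.2.2.2.2 (add q1):
                    ○ open, literals {q1=true, q2=true}.
  branch 2 (add ¬q2, ((q3 ∧ ¬(q2 ∧ (q2 → q1))) ↔ ((q3 → ¬q1) → q1))):
    ((q3 ∧ ¬(q2 ∧ (q2 → q1))) ↔ ((q3 → ¬q1) → q1)): β-rule — branch into (q3 ∧ ¬(q2 ∧ (q2 → q1))), ((q3 → ¬q1) → q1)  //  ¬(q3 ∧ ¬(q2 ∧ (q2 → q1))), ¬((q3 → ¬q1) → q1).
      branch 2.1 (add (q3 ∧ ¬(q2 ∧ (q2 → q1))), ((q3 → ¬q1) → q1)):
        (q3 ∧ ¬(q2 ∧ (q2 → q1))): α-rule — add q3, ¬(q2 ∧ (q2 → q1)).
        ((q3 → ¬q1) → q1): β-rule — branch into ¬(q3 → ¬q1)  //  q1.
          branch 2.1.1 (add ¬(q3 → ¬q1)):
            ¬(q3 → ¬q1): α-rule — add q3, ¬¬q1.
            ¬(q2 ∧ (q2 → q1)): β-rule — branch into ¬q2  //  ¬(q2 → q1).
              branch 2.1.1.1 (add ¬q2):
                ○ open, literals {q1=true, q2=false, q3=true}.
              branch 2.1.1.2 (add ¬(q2 → q1)):
                ¬(q2 → q1): α-rule — add q2, ¬q1.
                × closes — contains both q2 and ¬q2.
          branch 2.1.2 (add q1):
            ¬(q2 ∧ (q2 → q1)): β-rule — branch into ¬q2  //  ¬(q2 → q1).
              branch 2.1.2.1 (add ¬q2):
                ○ open, literals {q1=true, q2=false, q3=true}.
              branch 2.1.2.2 (add ¬(q2 → q1)):
                ¬(q2 → q1): α-rule — add q2, ¬q1.
                × closes — contains both q2 and ¬q2.
      branch 2.2 (add ¬(q3 ∧ ¬(q2 ∧ (q2 → q1))), ¬((q3 → ¬q1) → q1)):
        ¬((q3 → ¬q1) → q1): α-rule — add (q3 → ¬q1), ¬q1.
        ¬(q3 ∧ ¬(q2 ∧ (q2 → q1))): β-rule — branch into ¬q3  //  ¬¬(q2 ∧ (q2 → q1)).
          branch 2.2.1 (add ¬q3):
            (q3 → ¬q1): β-rule — branch into ¬q3  //  ¬q1.
              branch 2.2.1.1 (add ¬q3):
                ○ open, literals {q1=false, q2=false, q3=false}.
              branch 2.2.1.2 (add ¬q1):
                ○ open, literals {q1=false, q2=false, q3=false}.
          branch 2.2.2 (add ¬¬(q2 ∧ (q2 → q1))):
            ¬¬(q2 ∧ (q2 → q1)): α-rule — add q2, (q2 → q1).
            × closes — contains both q2 and ¬q2.
8 branches closed, 8 open.
Each open branch fixes some atoms; the unmentioned ones are free. Counting distinct full assignments: branch {q1=false, q2=true, q3=true} (none free) contributes 1 new; branch {q1=true, q2=true, q3=false} (none free) contributes 1 new; branch {q1=true, q2=true, q3=true} (none free) contributes 1 new; branch {q1=true, q2=true} (q3) contributes 0 new; branch {q1=true, q2=false, q3=true} (none free) contributes 1 new; branch {q1=true, q2=false, q3=true} (none free) contributes 0 new; branch {q1=false, q2=false, q3=false} (none free) contributes 1 new; branch {q1=false, q2=false, q3=false} (none free) contributes 0 new. Total: 5.

5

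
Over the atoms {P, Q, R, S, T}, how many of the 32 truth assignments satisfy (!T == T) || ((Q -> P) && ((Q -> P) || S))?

Initial set: {((!T == T) || ((Q -> P) && ((Q -> P) || S)))}.
((!T == T) || ((Q -> P) && ((Q -> P) || S))): β-rule — branch into (!T == T)  //  ((Q -> P) && ((Q -> P) || S)).
  branch 1 (add (!T == T)):
    (!T == T): β-rule — branch into !T, T  //  !!T, !T.
      branch 1.1 (add !T, T):
        × closes — contains both T and !T.
      branch 1.2 (add !!T, !T):
        × closes — contains both T and !T.
  branch 2 (add ((Q -> P) && ((Q -> P) || S))):
    ((Q -> P) && ((Q -> P) || S)): α-rule — add (Q -> P), ((Q -> P) || S).
    (Q -> P): β-rule — branch into !Q  //  P.
      branch 2.1 (add !Q):
        ((Q -> P) || S): β-rule — branch into (Q -> P)  //  S.
          branch 2.1.1 (add (Q -> P)):
            (Q -> P): β-rule — branch into !Q  //  P.
              branch 2.1.1.1 (add !Q):
                ○ open, literals {Q=F}.
              branch 2.1.1.2 (add P):
                ○ open, literals {P=T, Q=F}.
          branch 2.1.2 (add S):
            ○ open, literals {Q=F, S=T}.
      branch 2.2 (add P):
        ((Q -> P) || S): β-rule — branch into (Q -> P)  //  S.
          branch 2.2.1 (add (Q -> P)):
            (Q -> P): β-rule — branch into !Q  //  P.
              branch 2.2.1.1 (add !Q):
                ○ open, literals {P=T, Q=F}.
              branch 2.2.1.2 (add P):
                ○ open, literals {P=T}.
          branch 2.2.2 (add S):
            ○ open, literals {P=T, S=T}.
2 branches closed, 6 open.
Each open branch fixes some atoms; the unmentioned ones are free. Counting distinct full assignments: branch {Q=F} (P, R, S, T) contributes 16 new; branch {P=T, Q=F} (R, S, T) contributes 0 new; branch {Q=F, S=T} (P, R, T) contributes 0 new; branch {P=T, Q=F} (R, S, T) contributes 0 new; branch {P=T} (Q, R, S, T) contributes 8 new; branch {P=T, S=T} (Q, R, T) contributes 0 new. Total: 24.

24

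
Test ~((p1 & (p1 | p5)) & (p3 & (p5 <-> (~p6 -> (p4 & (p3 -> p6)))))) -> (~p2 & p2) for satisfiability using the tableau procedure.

Satisfiable

Initial set: {(~((p1 & (p1 | p5)) & (p3 & (p5 <-> (~p6 -> (p4 & (p3 -> p6)))))) -> (~p2 & p2))}.
(~((p1 & (p1 | p5)) & (p3 & (p5 <-> (~p6 -> (p4 & (p3 -> p6)))))) -> (~p2 & p2)): β-rule — branch into ~~((p1 & (p1 | p5)) & (p3 & (p5 <-> (~p6 -> (p4 & (p3 -> p6))))))  //  (~p2 & p2).
  branch 1 (add ~~((p1 & (p1 | p5)) & (p3 & (p5 <-> (~p6 -> (p4 & (p3 -> p6))))))):
    ~~((p1 & (p1 | p5)) & (p3 & (p5 <-> (~p6 -> (p4 & (p3 -> p6)))))): α-rule — add (p1 & (p1 | p5)), (p3 & (p5 <-> (~p6 -> (p4 & (p3 -> p6))))).
    (p1 & (p1 | p5)): α-rule — add p1, (p1 | p5).
    (p3 & (p5 <-> (~p6 -> (p4 & (p3 -> p6))))): α-rule — add p3, (p5 <-> (~p6 -> (p4 & (p3 -> p6)))).
    (p1 | p5): β-rule — branch into p1  //  p5.
      branch 1.1 (add p1):
        (p5 <-> (~p6 -> (p4 & (p3 -> p6)))): β-rule — branch into p5, (~p6 -> (p4 & (p3 -> p6)))  //  ~p5, ~(~p6 -> (p4 & (p3 -> p6))).
          branch 1.1.1 (add p5, (~p6 -> (p4 & (p3 -> p6)))):
            (~p6 -> (p4 & (p3 -> p6))): β-rule — branch into ~~p6  //  (p4 & (p3 -> p6)).
              branch 1.1.1.1 (add ~~p6):
                ○ open, literals {p1=T, p3=T, p5=T, p6=T}.
              branch 1.1.1.2 (add (p4 & (p3 -> p6))):
                (p4 & (p3 -> p6)): α-rule — add p4, (p3 -> p6).
                (p3 -> p6): β-rule — branch into ~p3  //  p6.
                  branch 1.1.1.2.1 (add ~p3):
                    × closes — contains both p3 and ~p3.
                  branch 1.1.1.2.2 (add p6):
                    ○ open, literals {p1=T, p3=T, p4=T, p5=T, p6=T}.
          branch 1.1.2 (add ~p5, ~(~p6 -> (p4 & (p3 -> p6)))):
            ~(~p6 -> (p4 & (p3 -> p6))): α-rule — add ~p6, ~(p4 & (p3 -> p6)).
            ~(p4 & (p3 -> p6)): β-rule — branch into ~p4  //  ~(p3 -> p6).
              branch 1.1.2.1 (add ~p4):
                ○ open, literals {p1=T, p3=T, p4=F, p5=F, p6=F}.
              branch 1.1.2.2 (add ~(p3 -> p6)):
                ~(p3 -> p6): α-rule — add p3, ~p6.
                ○ open, literals {p1=T, p3=T, p5=F, p6=F}.
      branch 1.2 (add p5):
        (p5 <-> (~p6 -> (p4 & (p3 -> p6)))): β-rule — branch into p5, (~p6 -> (p4 & (p3 -> p6)))  //  ~p5, ~(~p6 -> (p4 & (p3 -> p6))).
          branch 1.2.1 (add p5, (~p6 -> (p4 & (p3 -> p6)))):
            (~p6 -> (p4 & (p3 -> p6))): β-rule — branch into ~~p6  //  (p4 & (p3 -> p6)).
              branch 1.2.1.1 (add ~~p6):
                ○ open, literals {p1=T, p3=T, p5=T, p6=T}.
              branch 1.2.1.2 (add (p4 & (p3 -> p6))):
                (p4 & (p3 -> p6)): α-rule — add p4, (p3 -> p6).
                (p3 -> p6): β-rule — branch into ~p3  //  p6.
                  branch 1.2.1.2.1 (add ~p3):
                    × closes — contains both p3 and ~p3.
                  branch 1.2.1.2.2 (add p6):
                    ○ open, literals {p1=T, p3=T, p4=T, p5=T, p6=T}.
          branch 1.2.2 (add ~p5, ~(~p6 -> (p4 & (p3 -> p6)))):
            × closes — contains both p5 and ~p5.
  branch 2 (add (~p2 & p2)):
    (~p2 & p2): α-rule — add ~p2, p2.
    × closes — contains both p2 and ~p2.
4 branches closed, 6 open.
An open branch gives a satisfying assignment: p1=T, p3=T, p5=T, p6=T.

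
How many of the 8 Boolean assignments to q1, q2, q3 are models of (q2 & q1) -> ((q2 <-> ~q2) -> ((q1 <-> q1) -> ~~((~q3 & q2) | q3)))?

8

Initial set: {((q2 & q1) -> ((q2 <-> ~q2) -> ((q1 <-> q1) -> ~~((~q3 & q2) | q3))))}.
((q2 & q1) -> ((q2 <-> ~q2) -> ((q1 <-> q1) -> ~~((~q3 & q2) | q3)))): β-rule — branch into ~(q2 & q1)  //  ((q2 <-> ~q2) -> ((q1 <-> q1) -> ~~((~q3 & q2) | q3))).
  branch 1 (add ~(q2 & q1)):
    ~(q2 & q1): β-rule — branch into ~q2  //  ~q1.
      branch 1.1 (add ~q2):
        ○ open, literals {q2=false}.
      branch 1.2 (add ~q1):
        ○ open, literals {q1=false}.
  branch 2 (add ((q2 <-> ~q2) -> ((q1 <-> q1) -> ~~((~q3 & q2) | q3)))):
    ((q2 <-> ~q2) -> ((q1 <-> q1) -> ~~((~q3 & q2) | q3))): β-rule — branch into ~(q2 <-> ~q2)  //  ((q1 <-> q1) -> ~~((~q3 & q2) | q3)).
      branch 2.1 (add ~(q2 <-> ~q2)):
        ~(q2 <-> ~q2): β-rule — branch into q2, ~~q2  //  ~q2, ~q2.
          branch 2.1.1 (add q2, ~~q2):
            ○ open, literals {q2=true}.
          branch 2.1.2 (add ~q2, ~q2):
            ○ open, literals {q2=false}.
      branch 2.2 (add ((q1 <-> q1) -> ~~((~q3 & q2) | q3))):
        ((q1 <-> q1) -> ~~((~q3 & q2) | q3)): β-rule — branch into ~(q1 <-> q1)  //  ~~((~q3 & q2) | q3).
          branch 2.2.1 (add ~(q1 <-> q1)):
            ~(q1 <-> q1): β-rule — branch into q1, ~q1  //  ~q1, q1.
              branch 2.2.1.1 (add q1, ~q1):
                × closes — contains both q1 and ~q1.
              branch 2.2.1.2 (add ~q1, q1):
                × closes — contains both q1 and ~q1.
          branch 2.2.2 (add ~~((~q3 & q2) | q3)):
            ~~((~q3 & q2) | q3): drop double negation, giving ((~q3 & q2) | q3).
            ((~q3 & q2) | q3): β-rule — branch into (~q3 & q2)  //  q3.
              branch 2.2.2.1 (add (~q3 & q2)):
                (~q3 & q2): α-rule — add ~q3, q2.
                ○ open, literals {q2=true, q3=false}.
              branch 2.2.2.2 (add q3):
                ○ open, literals {q3=true}.
2 branches closed, 6 open.
Each open branch fixes some atoms; the unmentioned ones are free. Counting distinct full assignments: branch {q2=false} (q1, q3) contributes 4 new; branch {q1=false} (q2, q3) contributes 2 new; branch {q2=true} (q1, q3) contributes 2 new; branch {q2=false} (q1, q3) contributes 0 new; branch {q2=true, q3=false} (q1) contributes 0 new; branch {q3=true} (q1, q2) contributes 0 new. Total: 8.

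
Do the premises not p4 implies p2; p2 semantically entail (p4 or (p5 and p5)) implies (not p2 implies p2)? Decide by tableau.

Initial set: {T (not p4 implies p2); T p2; F ((p4 or (p5 and p5)) implies (not p2 implies p2))}.
F ((p4 or (p5 and p5)) implies (not p2 implies p2)): α-rule — add T (p4 or (p5 and p5)), F (not p2 implies p2).
F (not p2 implies p2): α-rule — add T not p2, F p2.
× closes — contains both p2 and not p2.
All 1 branch closes.
Every branch closed, so the premises entail the conclusion.

Yes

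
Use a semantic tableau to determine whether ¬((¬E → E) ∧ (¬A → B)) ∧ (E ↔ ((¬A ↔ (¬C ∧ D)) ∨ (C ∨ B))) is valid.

Assume the negation and expand:
Initial set: {¬(¬((¬E → E) ∧ (¬A → B)) ∧ (E ↔ ((¬A ↔ (¬C ∧ D)) ∨ (C ∨ B))))}.
¬(¬((¬E → E) ∧ (¬A → B)) ∧ (E ↔ ((¬A ↔ (¬C ∧ D)) ∨ (C ∨ B)))): β-rule — branch into ¬¬((¬E → E) ∧ (¬A → B))  //  ¬(E ↔ ((¬A ↔ (¬C ∧ D)) ∨ (C ∨ B))).
  branch 1 (add ¬¬((¬E → E) ∧ (¬A → B))):
    ¬¬((¬E → E) ∧ (¬A → B)): α-rule — add (¬E → E), (¬A → B).
    (¬E → E): β-rule — branch into ¬¬E  //  E.
      branch 1.1 (add ¬¬E):
        (¬A → B): β-rule — branch into ¬¬A  //  B.
          branch 1.1.1 (add ¬¬A):
            ○ open, literals {A=1, E=1}.
          branch 1.1.2 (add B):
            ○ open, literals {B=1, E=1}.
      branch 1.2 (add E):
        (¬A → B): β-rule — branch into ¬¬A  //  B.
          branch 1.2.1 (add ¬¬A):
            ○ open, literals {A=1, E=1}.
          branch 1.2.2 (add B):
            ○ open, literals {B=1, E=1}.
  branch 2 (add ¬(E ↔ ((¬A ↔ (¬C ∧ D)) ∨ (C ∨ B)))):
    ¬(E ↔ ((¬A ↔ (¬C ∧ D)) ∨ (C ∨ B))): β-rule — branch into E, ¬((¬A ↔ (¬C ∧ D)) ∨ (C ∨ B))  //  ¬E, ((¬A ↔ (¬C ∧ D)) ∨ (C ∨ B)).
      branch 2.1 (add E, ¬((¬A ↔ (¬C ∧ D)) ∨ (C ∨ B))):
        ¬((¬A ↔ (¬C ∧ D)) ∨ (C ∨ B)): α-rule — add ¬(¬A ↔ (¬C ∧ D)), ¬(C ∨ B).
        ¬(C ∨ B): α-rule — add ¬C, ¬B.
        ¬(¬A ↔ (¬C ∧ D)): β-rule — branch into ¬A, ¬(¬C ∧ D)  //  ¬¬A, (¬C ∧ D).
          branch 2.1.1 (add ¬A, ¬(¬C ∧ D)):
            ¬(¬C ∧ D): β-rule — branch into ¬¬C  //  ¬D.
              branch 2.1.1.1 (add ¬¬C):
                × closes — contains both C and ¬C.
              branch 2.1.1.2 (add ¬D):
                ○ open, literals {A=0, B=0, C=0, D=0, E=1}.
          branch 2.1.2 (add ¬¬A, (¬C ∧ D)):
            (¬C ∧ D): α-rule — add ¬C, D.
            ○ open, literals {A=1, B=0, C=0, D=1, E=1}.
      branch 2.2 (add ¬E, ((¬A ↔ (¬C ∧ D)) ∨ (C ∨ B))):
        ((¬A ↔ (¬C ∧ D)) ∨ (C ∨ B)): β-rule — branch into (¬A ↔ (¬C ∧ D))  //  (C ∨ B).
          branch 2.2.1 (add (¬A ↔ (¬C ∧ D))):
            (¬A ↔ (¬C ∧ D)): β-rule — branch into ¬A, (¬C ∧ D)  //  ¬¬A, ¬(¬C ∧ D).
              branch 2.2.1.1 (add ¬A, (¬C ∧ D)):
                (¬C ∧ D): α-rule — add ¬C, D.
                ○ open, literals {A=0, C=0, D=1, E=0}.
              branch 2.2.1.2 (add ¬¬A, ¬(¬C ∧ D)):
                ¬(¬C ∧ D): β-rule — branch into ¬¬C  //  ¬D.
                  branch 2.2.1.2.1 (add ¬¬C):
                    ○ open, literals {A=1, C=1, E=0}.
                  branch 2.2.1.2.2 (add ¬D):
                    ○ open, literals {A=1, D=0, E=0}.
          branch 2.2.2 (add (C ∨ B)):
            (C ∨ B): β-rule — branch into C  //  B.
              branch 2.2.2.1 (add C):
                ○ open, literals {C=1, E=0}.
              branch 2.2.2.2 (add B):
                ○ open, literals {B=1, E=0}.
1 branch closed, 11 open.
An open branch gives a countermodel: A=1, E=1 (unmentioned atoms arbitrary); under it the original formula is false.

Not valid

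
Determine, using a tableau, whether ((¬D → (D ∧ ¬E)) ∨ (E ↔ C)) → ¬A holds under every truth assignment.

Assume the negation and expand:
Initial set: {¬(((¬D → (D ∧ ¬E)) ∨ (E ↔ C)) → ¬A)}.
¬(((¬D → (D ∧ ¬E)) ∨ (E ↔ C)) → ¬A): α-rule — add ((¬D → (D ∧ ¬E)) ∨ (E ↔ C)), ¬¬A.
((¬D → (D ∧ ¬E)) ∨ (E ↔ C)): β-rule — branch into (¬D → (D ∧ ¬E))  //  (E ↔ C).
  branch 1 (add (¬D → (D ∧ ¬E))):
    (¬D → (D ∧ ¬E)): β-rule — branch into ¬¬D  //  (D ∧ ¬E).
      branch 1.1 (add ¬¬D):
        ○ open, literals {A=true, D=true}.
      branch 1.2 (add (D ∧ ¬E)):
        (D ∧ ¬E): α-rule — add D, ¬E.
        ○ open, literals {A=true, D=true, E=false}.
  branch 2 (add (E ↔ C)):
    (E ↔ C): β-rule — branch into E, C  //  ¬E, ¬C.
      branch 2.1 (add E, C):
        ○ open, literals {A=true, C=true, E=true}.
      branch 2.2 (add ¬E, ¬C):
        ○ open, literals {A=true, C=false, E=false}.
0 branches closed, 4 open.
An open branch gives a countermodel: A=true, D=true (unmentioned atoms arbitrary); under it the original formula is false.

Not valid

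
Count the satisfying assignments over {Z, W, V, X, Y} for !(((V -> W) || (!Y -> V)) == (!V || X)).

8

Initial set: {T !(((V -> W) || (!Y -> V)) == (!V || X))}.
T !(((V -> W) || (!Y -> V)) == (!V || X)): β-rule — branch into T ((V -> W) || (!Y -> V)), F (!V || X)  //  F ((V -> W) || (!Y -> V)), T (!V || X).
  branch 1 (add T ((V -> W) || (!Y -> V)), F (!V || X)):
    F (!V || X): α-rule — add F !V, F X.
    T ((V -> W) || (!Y -> V)): β-rule — branch into T (V -> W)  //  T (!Y -> V).
      branch 1.1 (add T (V -> W)):
        T (V -> W): β-rule — branch into F V  //  T W.
          branch 1.1.1 (add F V):
            × closes — contains both V and !V.
          branch 1.1.2 (add T W):
            ○ open, literals {V=true, W=true, X=false}.
      branch 1.2 (add T (!Y -> V)):
        T (!Y -> V): β-rule — branch into F !Y  //  T V.
          branch 1.2.1 (add F !Y):
            ○ open, literals {V=true, X=false, Y=true}.
          branch 1.2.2 (add T V):
            ○ open, literals {V=true, X=false}.
  branch 2 (add F ((V -> W) || (!Y -> V)), T (!V || X)):
    F ((V -> W) || (!Y -> V)): α-rule — add F (V -> W), F (!Y -> V).
    F (V -> W): α-rule — add T V, F W.
    F (!Y -> V): α-rule — add T !Y, F V.
    × closes — contains both V and !V.
2 branches closed, 3 open.
Each open branch fixes some atoms; the unmentioned ones are free. Counting distinct full assignments: branch {V=true, W=true, X=false} (Z, Y) contributes 4 new; branch {V=true, X=false, Y=true} (Z, W) contributes 2 new; branch {V=true, X=false} (Z, W, Y) contributes 2 new. Total: 8.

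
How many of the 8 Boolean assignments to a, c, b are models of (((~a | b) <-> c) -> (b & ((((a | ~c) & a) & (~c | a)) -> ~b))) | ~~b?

6

Initial set: {((((~a | b) <-> c) -> (b & ((((a | ~c) & a) & (~c | a)) -> ~b))) | ~~b)}.
((((~a | b) <-> c) -> (b & ((((a | ~c) & a) & (~c | a)) -> ~b))) | ~~b): β-rule — branch into (((~a | b) <-> c) -> (b & ((((a | ~c) & a) & (~c | a)) -> ~b)))  //  ~~b.
  branch 1 (add (((~a | b) <-> c) -> (b & ((((a | ~c) & a) & (~c | a)) -> ~b)))):
    (((~a | b) <-> c) -> (b & ((((a | ~c) & a) & (~c | a)) -> ~b))): β-rule — branch into ~((~a | b) <-> c)  //  (b & ((((a | ~c) & a) & (~c | a)) -> ~b)).
      branch 1.1 (add ~((~a | b) <-> c)):
        ~((~a | b) <-> c): β-rule — branch into (~a | b), ~c  //  ~(~a | b), c.
          branch 1.1.1 (add (~a | b), ~c):
            (~a | b): β-rule — branch into ~a  //  b.
              branch 1.1.1.1 (add ~a):
                ○ open, literals {a=false, c=false}.
              branch 1.1.1.2 (add b):
                ○ open, literals {b=true, c=false}.
          branch 1.1.2 (add ~(~a | b), c):
            ~(~a | b): α-rule — add ~~a, ~b.
            ○ open, literals {a=true, b=false, c=true}.
      branch 1.2 (add (b & ((((a | ~c) & a) & (~c | a)) -> ~b))):
        (b & ((((a | ~c) & a) & (~c | a)) -> ~b)): α-rule — add b, ((((a | ~c) & a) & (~c | a)) -> ~b).
        ((((a | ~c) & a) & (~c | a)) -> ~b): β-rule — branch into ~(((a | ~c) & a) & (~c | a))  //  ~b.
          branch 1.2.1 (add ~(((a | ~c) & a) & (~c | a))):
            ~(((a | ~c) & a) & (~c | a)): β-rule — branch into ~((a | ~c) & a)  //  ~(~c | a).
              branch 1.2.1.1 (add ~((a | ~c) & a)):
                ~((a | ~c) & a): β-rule — branch into ~(a | ~c)  //  ~a.
                  branch 1.2.1.1.1 (add ~(a | ~c)):
                    ~(a | ~c): α-rule — add ~a, ~~c.
                    ○ open, literals {a=false, b=true, c=true}.
                  branch 1.2.1.1.2 (add ~a):
                    ○ open, literals {a=false, b=true}.
              branch 1.2.1.2 (add ~(~c | a)):
                ~(~c | a): α-rule — add ~~c, ~a.
                ○ open, literals {a=false, b=true, c=true}.
          branch 1.2.2 (add ~b):
            × closes — contains both b and ~b.
  branch 2 (add ~~b):
    ~~b: drop double negation, giving b.
    ○ open, literals {b=true}.
1 branch closed, 7 open.
Each open branch fixes some atoms; the unmentioned ones are free. Counting distinct full assignments: branch {a=false, c=false} (b) contributes 2 new; branch {b=true, c=false} (a) contributes 1 new; branch {a=true, b=false, c=true} (none free) contributes 1 new; branch {a=false, b=true, c=true} (none free) contributes 1 new; branch {a=false, b=true} (c) contributes 0 new; branch {a=false, b=true, c=true} (none free) contributes 0 new; branch {b=true} (a, c) contributes 1 new. Total: 6.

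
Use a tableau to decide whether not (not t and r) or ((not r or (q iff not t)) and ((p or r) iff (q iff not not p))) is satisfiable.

Initial set: {(not (not t and r) or ((not r or (q iff not t)) and ((p or r) iff (q iff not not p))))}.
(not (not t and r) or ((not r or (q iff not t)) and ((p or r) iff (q iff not not p)))): β-rule — branch into not (not t and r)  //  ((not r or (q iff not t)) and ((p or r) iff (q iff not not p))).
  branch 1 (add not (not t and r)):
    not (not t and r): β-rule — branch into not not t  //  not r.
      branch 1.1 (add not not t):
        ○ open, literals {t=true}.
      branch 1.2 (add not r):
        ○ open, literals {r=false}.
  branch 2 (add ((not r or (q iff not t)) and ((p or r) iff (q iff not not p)))):
    ((not r or (q iff not t)) and ((p or r) iff (q iff not not p))): α-rule — add (not r or (q iff not t)), ((p or r) iff (q iff not not p)).
    (not r or (q iff not t)): β-rule — branch into not r  //  (q iff not t).
      branch 2.1 (add not r):
        ((p or r) iff (q iff not not p)): β-rule — branch into (p or r), (q iff not not p)  //  not (p or r), not (q iff not not p).
          branch 2.1.1 (add (p or r), (q iff not not p)):
            (p or r): β-rule — branch into p  //  r.
              branch 2.1.1.1 (add p):
                (q iff not not p): β-rule — branch into q, not not p  //  not q, not not not p.
                  branch 2.1.1.1.1 (add q, not not p):
                    not not p: drop double negation, giving p.
                    ○ open, literals {p=true, q=true, r=false}.
                  branch 2.1.1.1.2 (add not q, not not not p):
                    not not not p: drop double negation, giving not p.
                    × closes — contains both p and not p.
              branch 2.1.1.2 (add r):
                × closes — contains both r and not r.
          branch 2.1.2 (add not (p or r), not (q iff not not p)):
            not (p or r): α-rule — add not p, not r.
            not (q iff not not p): β-rule — branch into q, not not not p  //  not q, not not p.
              branch 2.1.2.1 (add q, not not not p):
                not not not p: drop double negation, giving not p.
                ○ open, literals {p=false, q=true, r=false}.
              branch 2.1.2.2 (add not q, not not p):
                not not p: drop double negation, giving p.
                × closes — contains both p and not p.
      branch 2.2 (add (q iff not t)):
        ((p or r) iff (q iff not not p)): β-rule — branch into (p or r), (q iff not not p)  //  not (p or r), not (q iff not not p).
          branch 2.2.1 (add (p or r), (q iff not not p)):
            (q iff not t): β-rule — branch into q, not t  //  not q, not not t.
              branch 2.2.1.1 (add q, not t):
                (p or r): β-rule — branch into p  //  r.
                  branch 2.2.1.1.1 (add p):
                    (q iff not not p): β-rule — branch into q, not not p  //  not q, not not not p.
                      branch 2.2.1.1.1.1 (add q, not not p):
                        not not p: drop double negation, giving p.
                        ○ open, literals {p=true, q=true, t=false}.
                      branch 2.2.1.1.1.2 (add not q, not not not p):
                        × closes — contains both q and not q.
                  branch 2.2.1.1.2 (add r):
                    (q iff not not p): β-rule — branch into q, not not p  //  not q, not not not p.
                      branch 2.2.1.1.2.1 (add q, not not p):
                        not not p: drop double negation, giving p.
                        ○ open, literals {p=true, q=true, r=true, t=false}.
                      branch 2.2.1.1.2.2 (add not q, not not not p):
                        × closes — contains both q and not q.
              branch 2.2.1.2 (add not q, not not t):
                (p or r): β-rule — branch into p  //  r.
                  branch 2.2.1.2.1 (add p):
                    (q iff not not p): β-rule — branch into q, not not p  //  not q, not not not p.
                      branch 2.2.1.2.1.1 (add q, not not p):
                        × closes — contains both q and not q.
                      branch 2.2.1.2.1.2 (add not q, not not not p):
                        not not not p: drop double negation, giving not p.
                        × closes — contains both p and not p.
                  branch 2.2.1.2.2 (add r):
                    (q iff not not p): β-rule — branch into q, not not p  //  not q, not not not p.
                      branch 2.2.1.2.2.1 (add q, not not p):
                        × closes — contains both q and not q.
                      branch 2.2.1.2.2.2 (add not q, not not not p):
                        not not not p: drop double negation, giving not p.
                        ○ open, literals {p=false, q=false, r=true, t=true}.
          branch 2.2.2 (add not (p or r), not (q iff not not p)):
            not (p or r): α-rule — add not p, not r.
            (q iff not t): β-rule — branch into q, not t  //  not q, not not t.
              branch 2.2.2.1 (add q, not t):
                not (q iff not not p): β-rule — branch into q, not not not p  //  not q, not not p.
                  branch 2.2.2.1.1 (add q, not not not p):
                    not not not p: drop double negation, giving not p.
                    ○ open, literals {p=false, q=true, r=false, t=false}.
                  branch 2.2.2.1.2 (add not q, not not p):
                    × closes — contains both q and not q.
              branch 2.2.2.2 (add not q, not not t):
                not (q iff not not p): β-rule — branch into q, not not not p  //  not q, not not p.
                  branch 2.2.2.2.1 (add q, not not not p):
                    × closes — contains both q and not q.
                  branch 2.2.2.2.2 (add not q, not not p):
                    not not p: drop double negation, giving p.
                    × closes — contains both p and not p.
11 branches closed, 8 open.
An open branch gives a satisfying assignment: t=true.

Satisfiable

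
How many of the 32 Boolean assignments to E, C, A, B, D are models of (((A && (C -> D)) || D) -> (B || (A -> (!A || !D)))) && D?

Initial set: {((((A && (C -> D)) || D) -> (B || (A -> (!A || !D)))) && D)}.
((((A && (C -> D)) || D) -> (B || (A -> (!A || !D)))) && D): α-rule — add (((A && (C -> D)) || D) -> (B || (A -> (!A || !D)))), D.
(((A && (C -> D)) || D) -> (B || (A -> (!A || !D)))): β-rule — branch into !((A && (C -> D)) || D)  //  (B || (A -> (!A || !D))).
  branch 1 (add !((A && (C -> D)) || D)):
    !((A && (C -> D)) || D): α-rule — add !(A && (C -> D)), !D.
    × closes — contains both D and !D.
  branch 2 (add (B || (A -> (!A || !D)))):
    (B || (A -> (!A || !D))): β-rule — branch into B  //  (A -> (!A || !D)).
      branch 2.1 (add B):
        ○ open, literals {B=true, D=true}.
      branch 2.2 (add (A -> (!A || !D))):
        (A -> (!A || !D)): β-rule — branch into !A  //  (!A || !D).
          branch 2.2.1 (add !A):
            ○ open, literals {A=false, D=true}.
          branch 2.2.2 (add (!A || !D)):
            (!A || !D): β-rule — branch into !A  //  !D.
              branch 2.2.2.1 (add !A):
                ○ open, literals {A=false, D=true}.
              branch 2.2.2.2 (add !D):
                × closes — contains both D and !D.
2 branches closed, 3 open.
Each open branch fixes some atoms; the unmentioned ones are free. Counting distinct full assignments: branch {B=true, D=true} (E, C, A) contributes 8 new; branch {A=false, D=true} (E, C, B) contributes 4 new; branch {A=false, D=true} (E, C, B) contributes 0 new. Total: 12.

12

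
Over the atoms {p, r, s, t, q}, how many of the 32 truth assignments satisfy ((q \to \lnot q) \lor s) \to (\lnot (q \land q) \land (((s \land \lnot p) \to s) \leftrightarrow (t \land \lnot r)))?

Initial set: {(((q \to \lnot q) \lor s) \to (\lnot (q \land q) \land (((s \land \lnot p) \to s) \leftrightarrow (t \land \lnot r))))}.
(((q \to \lnot q) \lor s) \to (\lnot (q \land q) \land (((s \land \lnot p) \to s) \leftrightarrow (t \land \lnot r)))): β-rule — branch into \lnot ((q \to \lnot q) \lor s)  //  (\lnot (q \land q) \land (((s \land \lnot p) \to s) \leftrightarrow (t \land \lnot r))).
  branch 1 (add \lnot ((q \to \lnot q) \lor s)):
    \lnot ((q \to \lnot q) \lor s): α-rule — add \lnot (q \to \lnot q), \lnot s.
    \lnot (q \to \lnot q): α-rule — add q, \lnot \lnot q.
    ○ open, literals {q=T, s=F}.
  branch 2 (add (\lnot (q \land q) \land (((s \land \lnot p) \to s) \leftrightarrow (t \land \lnot r)))):
    (\lnot (q \land q) \land (((s \land \lnot p) \to s) \leftrightarrow (t \land \lnot r))): α-rule — add \lnot (q \land q), (((s \land \lnot p) \to s) \leftrightarrow (t \land \lnot r)).
    \lnot (q \land q): β-rule — branch into \lnot q  //  \lnot q.
      branch 2.1 (add \lnot q):
        (((s \land \lnot p) \to s) \leftrightarrow (t \land \lnot r)): β-rule — branch into ((s \land \lnot p) \to s), (t \land \lnot r)  //  \lnot ((s \land \lnot p) \to s), \lnot (t \land \lnot r).
          branch 2.1.1 (add ((s \land \lnot p) \to s), (t \land \lnot r)):
            (t \land \lnot r): α-rule — add t, \lnot r.
            ((s \land \lnot p) \to s): β-rule — branch into \lnot (s \land \lnot p)  //  s.
              branch 2.1.1.1 (add \lnot (s \land \lnot p)):
                \lnot (s \land \lnot p): β-rule — branch into \lnot s  //  \lnot \lnot p.
                  branch 2.1.1.1.1 (add \lnot s):
                    ○ open, literals {q=F, r=F, s=F, t=T}.
                  branch 2.1.1.1.2 (add \lnot \lnot p):
                    ○ open, literals {p=T, q=F, r=F, t=T}.
              branch 2.1.1.2 (add s):
                ○ open, literals {q=F, r=F, s=T, t=T}.
          branch 2.1.2 (add \lnot ((s \land \lnot p) \to s), \lnot (t \land \lnot r)):
            \lnot ((s \land \lnot p) \to s): α-rule — add (s \land \lnot p), \lnot s.
            (s \land \lnot p): α-rule — add s, \lnot p.
            × closes — contains both s and \lnot s.
      branch 2.2 (add \lnot q):
        (((s \land \lnot p) \to s) \leftrightarrow (t \land \lnot r)): β-rule — branch into ((s \land \lnot p) \to s), (t \land \lnot r)  //  \lnot ((s \land \lnot p) \to s), \lnot (t \land \lnot r).
          branch 2.2.1 (add ((s \land \lnot p) \to s), (t \land \lnot r)):
            (t \land \lnot r): α-rule — add t, \lnot r.
            ((s \land \lnot p) \to s): β-rule — branch into \lnot (s \land \lnot p)  //  s.
              branch 2.2.1.1 (add \lnot (s \land \lnot p)):
                \lnot (s \land \lnot p): β-rule — branch into \lnot s  //  \lnot \lnot p.
                  branch 2.2.1.1.1 (add \lnot s):
                    ○ open, literals {q=F, r=F, s=F, t=T}.
                  branch 2.2.1.1.2 (add \lnot \lnot p):
                    ○ open, literals {p=T, q=F, r=F, t=T}.
              branch 2.2.1.2 (add s):
                ○ open, literals {q=F, r=F, s=T, t=T}.
          branch 2.2.2 (add \lnot ((s \land \lnot p) \to s), \lnot (t \land \lnot r)):
            \lnot ((s \land \lnot p) \to s): α-rule — add (s \land \lnot p), \lnot s.
            (s \land \lnot p): α-rule — add s, \lnot p.
            × closes — contains both s and \lnot s.
2 branches closed, 7 open.
Each open branch fixes some atoms; the unmentioned ones are free. Counting distinct full assignments: branch {q=T, s=F} (p, r, t) contributes 8 new; branch {q=F, r=F, s=F, t=T} (p) contributes 2 new; branch {p=T, q=F, r=F, t=T} (s) contributes 1 new; branch {q=F, r=F, s=T, t=T} (p) contributes 1 new; branch {q=F, r=F, s=F, t=T} (p) contributes 0 new; branch {p=T, q=F, r=F, t=T} (s) contributes 0 new; branch {q=F, r=F, s=T, t=T} (p) contributes 0 new. Total: 12.

12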